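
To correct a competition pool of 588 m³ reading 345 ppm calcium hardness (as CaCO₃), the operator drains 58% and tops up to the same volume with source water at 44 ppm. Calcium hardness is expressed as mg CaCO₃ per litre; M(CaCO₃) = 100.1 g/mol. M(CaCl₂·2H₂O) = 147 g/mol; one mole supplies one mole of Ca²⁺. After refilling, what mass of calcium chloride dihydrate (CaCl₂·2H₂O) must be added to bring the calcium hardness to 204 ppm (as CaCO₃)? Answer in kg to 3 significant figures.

29.0 kg

Volume: 588 m³ = 588,000 L.
After draining 58% and refilling: 345 × 0.42 + 44 × 0.58 = 170.42 ppm.
Deficit to target: 204 − 170.42 = 33.58 mg/L.
As CaCO₃: 33.58 mg/L × 588,000 L = 19,750 g; ÷ 100.1 = 197.3 mol Ca²⁺.
Mass: 197.3 × 147 = 29,000 g.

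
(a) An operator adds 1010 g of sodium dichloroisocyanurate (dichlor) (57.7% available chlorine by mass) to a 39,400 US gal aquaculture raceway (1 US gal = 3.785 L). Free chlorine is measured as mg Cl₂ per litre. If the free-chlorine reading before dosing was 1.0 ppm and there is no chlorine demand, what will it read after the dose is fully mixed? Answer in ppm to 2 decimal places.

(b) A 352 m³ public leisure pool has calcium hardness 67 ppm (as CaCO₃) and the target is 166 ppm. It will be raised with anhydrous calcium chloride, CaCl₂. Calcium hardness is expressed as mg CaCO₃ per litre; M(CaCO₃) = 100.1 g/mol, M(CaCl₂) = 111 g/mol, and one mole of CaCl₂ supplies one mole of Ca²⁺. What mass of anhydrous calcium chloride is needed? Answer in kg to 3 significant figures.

(a) Volume: 39,400 US gal × 3.785 L/gal = 149,129 L.
(a) Available chlorine delivered: 1010 g × 0.577 = 582.8 g as Cl₂.
(a) Concentration rise: 582.8 g / 149,129 L = 3.908 mg/L = 3.91 ppm.
(a) Final FC: 1.0 + 3.91 = 4.91 ppm.

(b) Volume: 352 m³ = 352,000 L.
(b) Hardness to add: (166 − 67) = 99 mg/L as CaCO₃ × 352,000 L = 34,850 g as CaCO₃.
(b) Moles of Ca²⁺ (1 mol Ca²⁺ ≡ 1 mol CaCO₃): 34,850 / 100.1 g/mol = 348.1 mol.
(b) Mass of CaCl₂: 348.1 × 111 = 38,640 g.

(a) 4.91 ppm; (b) 38.6 kg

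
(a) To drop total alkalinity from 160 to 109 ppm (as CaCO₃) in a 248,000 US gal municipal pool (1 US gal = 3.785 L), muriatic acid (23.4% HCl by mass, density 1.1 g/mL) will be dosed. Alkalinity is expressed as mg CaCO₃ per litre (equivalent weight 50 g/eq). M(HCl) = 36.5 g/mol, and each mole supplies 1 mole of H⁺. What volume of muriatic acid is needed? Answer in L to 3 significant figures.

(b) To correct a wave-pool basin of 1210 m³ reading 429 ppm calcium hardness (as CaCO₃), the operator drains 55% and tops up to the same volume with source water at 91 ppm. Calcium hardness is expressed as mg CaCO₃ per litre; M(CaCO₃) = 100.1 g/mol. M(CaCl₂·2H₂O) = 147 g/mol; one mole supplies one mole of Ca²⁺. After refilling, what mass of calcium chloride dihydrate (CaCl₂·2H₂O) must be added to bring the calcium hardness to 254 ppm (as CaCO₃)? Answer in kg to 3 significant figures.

(a) Volume: 248,000 US gal × 3.785 L/gal = 938,680 L.
(a) Alkalinity to neutralize: (160 − 109) = 51 mg/L as CaCO₃ × 938,680 L = 47,870 g as CaCO₃.
(a) Equivalents of H⁺ required: 47,870 ÷ 50 g/eq = 957.5 eq = 957.5 mol HCl.
(a) Mass of HCl: 957.5 × 36.5 = 34,950 g.
(a) Mass of 23.4% solution: 34,950 / 0.234 = 149,300 g.
(a) Volume: 149,300 g ÷ 1.1 g/mL = 135,800 mL.

(b) Volume: 1210 m³ = 1,210,000 L.
(b) After draining 55% and refilling: 429 × 0.45 + 91 × 0.55 = 243.1 ppm.
(b) Deficit to target: 254 − 243.1 = 10.9 mg/L.
(b) As CaCO₃: 10.9 mg/L × 1,210,000 L = 13,190 g; ÷ 100.1 = 131.8 mol Ca²⁺.
(b) Mass: 131.8 × 147 = 19,370 g.

(a) 136 L; (b) 19.4 kg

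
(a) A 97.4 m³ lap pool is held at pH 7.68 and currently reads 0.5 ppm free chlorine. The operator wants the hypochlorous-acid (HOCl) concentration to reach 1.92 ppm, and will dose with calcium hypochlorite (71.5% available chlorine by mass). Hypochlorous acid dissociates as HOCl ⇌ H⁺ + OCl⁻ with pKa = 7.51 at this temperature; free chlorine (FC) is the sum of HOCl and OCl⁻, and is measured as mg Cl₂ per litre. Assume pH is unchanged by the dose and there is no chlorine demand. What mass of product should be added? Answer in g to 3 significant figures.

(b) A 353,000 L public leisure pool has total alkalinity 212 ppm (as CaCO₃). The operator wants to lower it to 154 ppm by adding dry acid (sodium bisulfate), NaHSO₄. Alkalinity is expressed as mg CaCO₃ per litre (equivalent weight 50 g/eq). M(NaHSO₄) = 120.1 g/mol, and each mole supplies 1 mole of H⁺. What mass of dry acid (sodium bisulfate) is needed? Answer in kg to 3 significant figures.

(a) 580 g; (b) 49.2 kg

(a) Volume: 97.4 m³ = 97,400 L.
(a) [OCl⁻]/[HOCl] = 10^(pH − pKa) = 10^(7.68 − 7.51) = 1.479; fraction as HOCl = 1/(1 + 1.479) = 0.4034.
(a) Free chlorine required for 1.92 ppm HOCl: 1.92 / 0.4034 = 4.76 ppm.
(a) FC to add: 4.76 − 0.5 = 4.26 mg/L as Cl₂.
(a) Cl₂ equivalent: 4.26 mg/L × 97,400 L = 414.9 g.
(a) Product at 71.5% available Cl: 414.9 / 0.715 = 580.3 g.

(b) Alkalinity to neutralize: (212 − 154) = 58 mg/L as CaCO₃ × 353,000 L = 20,470 g as CaCO₃.
(b) Equivalents of H⁺ required: 20,470 ÷ 50 g/eq = 409.5 eq = 409.5 mol NaHSO₄.
(b) Mass of NaHSO₄: 409.5 × 120.1 = 49,180 g.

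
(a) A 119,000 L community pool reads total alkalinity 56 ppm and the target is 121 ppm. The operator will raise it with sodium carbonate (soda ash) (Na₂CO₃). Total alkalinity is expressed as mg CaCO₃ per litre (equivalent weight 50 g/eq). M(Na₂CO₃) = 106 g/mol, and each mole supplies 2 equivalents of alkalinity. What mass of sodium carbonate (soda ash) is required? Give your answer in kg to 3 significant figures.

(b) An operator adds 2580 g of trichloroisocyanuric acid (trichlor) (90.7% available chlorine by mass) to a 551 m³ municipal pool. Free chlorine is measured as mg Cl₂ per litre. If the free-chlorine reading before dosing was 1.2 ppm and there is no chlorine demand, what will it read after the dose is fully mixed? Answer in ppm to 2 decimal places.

(a) Alkalinity to add: (121 − 56) = 65 mg/L as CaCO₃ × 119,000 L = 7735 g as CaCO₃.
(a) Equivalents: 7735 g ÷ 50 g/eq = 154.7 eq.
(a) Each mole of Na₂CO₃ supplies 2 eq, so 154.7 / 2 = 77.35 mol.
(a) Mass: 77.35 mol × 106 g/mol = 8199 g.

(b) Volume: 551 m³ = 551,000 L.
(b) Available chlorine delivered: 2580 g × 0.907 = 2340 g as Cl₂.
(b) Concentration rise: 2340 g / 551,000 L = 4.247 mg/L = 4.25 ppm.
(b) Final FC: 1.2 + 4.25 = 5.45 ppm.

(a) 8.20 kg; (b) 5.45 ppm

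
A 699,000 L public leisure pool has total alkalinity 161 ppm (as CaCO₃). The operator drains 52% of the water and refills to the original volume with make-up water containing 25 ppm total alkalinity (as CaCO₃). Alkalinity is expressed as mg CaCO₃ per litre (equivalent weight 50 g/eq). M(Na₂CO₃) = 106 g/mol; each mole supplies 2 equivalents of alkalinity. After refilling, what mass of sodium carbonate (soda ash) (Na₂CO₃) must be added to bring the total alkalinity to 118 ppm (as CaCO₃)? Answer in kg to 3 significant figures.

20.5 kg

After draining 52% and refilling: 161 × 0.48 + 25 × 0.52 = 90.28 ppm.
Deficit to target: 118 − 90.28 = 27.72 mg/L.
As CaCO₃: 27.72 mg/L × 699,000 L = 19,380 g; ÷ 50 g/eq ÷ 2 = 193.8 mol Na₂CO₃.
Mass: 193.8 × 106 = 20,540 g.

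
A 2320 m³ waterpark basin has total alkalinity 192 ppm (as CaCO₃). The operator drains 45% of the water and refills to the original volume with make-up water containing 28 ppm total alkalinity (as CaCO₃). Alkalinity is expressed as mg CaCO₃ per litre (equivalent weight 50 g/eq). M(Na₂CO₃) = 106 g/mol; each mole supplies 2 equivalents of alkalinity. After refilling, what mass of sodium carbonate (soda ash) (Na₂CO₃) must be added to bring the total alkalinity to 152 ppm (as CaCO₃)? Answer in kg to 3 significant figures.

Volume: 2320 m³ = 2,320,000 L.
After draining 45% and refilling: 192 × 0.55 + 28 × 0.45 = 118.2 ppm.
Deficit to target: 152 − 118.2 = 33.8 mg/L.
As CaCO₃: 33.8 mg/L × 2,320,000 L = 78,420 g; ÷ 50 g/eq ÷ 2 = 784.2 mol Na₂CO₃.
Mass: 784.2 × 106 = 83,120 g.

83.1 kg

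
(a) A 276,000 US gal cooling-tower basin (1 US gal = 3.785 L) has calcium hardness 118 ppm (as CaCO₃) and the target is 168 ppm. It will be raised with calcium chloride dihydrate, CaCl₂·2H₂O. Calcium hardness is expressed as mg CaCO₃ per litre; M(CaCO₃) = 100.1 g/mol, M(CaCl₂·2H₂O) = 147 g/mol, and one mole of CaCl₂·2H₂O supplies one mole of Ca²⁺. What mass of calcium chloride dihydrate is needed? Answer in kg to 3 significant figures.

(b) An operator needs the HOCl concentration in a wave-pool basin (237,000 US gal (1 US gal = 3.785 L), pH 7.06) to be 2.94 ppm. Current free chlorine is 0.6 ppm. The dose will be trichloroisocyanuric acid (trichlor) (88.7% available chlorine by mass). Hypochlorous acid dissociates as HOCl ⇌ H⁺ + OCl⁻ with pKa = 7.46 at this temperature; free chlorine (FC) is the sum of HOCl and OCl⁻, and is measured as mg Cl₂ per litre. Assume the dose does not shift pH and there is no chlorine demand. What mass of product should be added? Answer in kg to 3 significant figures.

(a) 76.7 kg; (b) 3.55 kg

(a) Volume: 276,000 US gal × 3.785 L/gal = 1,044,660 L.
(a) Hardness to add: (168 − 118) = 50 mg/L as CaCO₃ × 1,044,660 L = 52,230 g as CaCO₃.
(a) Moles of Ca²⁺ (1 mol Ca²⁺ ≡ 1 mol CaCO₃): 52,230 / 100.1 g/mol = 521.8 mol.
(a) Mass of CaCl₂·2H₂O: 521.8 × 147 = 76,710 g.

(b) Volume: 237,000 US gal × 3.785 L/gal = 897,045 L.
(b) [OCl⁻]/[HOCl] = 10^(pH − pKa) = 10^(7.06 − 7.46) = 0.3981; fraction as HOCl = 1/(1 + 0.3981) = 0.7153.
(b) Free chlorine required for 2.94 ppm HOCl: 2.94 / 0.7153 = 4.11 ppm.
(b) FC to add: 4.11 − 0.6 = 3.51 mg/L as Cl₂.
(b) Cl₂ equivalent: 3.51 mg/L × 897,045 L = 3149 g.
(b) Product at 88.7% available Cl: 3149 / 0.887 = 3550 g.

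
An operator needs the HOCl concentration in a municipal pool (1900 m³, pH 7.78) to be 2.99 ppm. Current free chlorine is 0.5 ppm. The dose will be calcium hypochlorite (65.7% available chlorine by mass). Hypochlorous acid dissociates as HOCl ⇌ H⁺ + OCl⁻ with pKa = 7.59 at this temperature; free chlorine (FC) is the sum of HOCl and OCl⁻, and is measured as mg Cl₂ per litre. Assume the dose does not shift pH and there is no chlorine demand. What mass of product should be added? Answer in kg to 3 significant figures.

Volume: 1900 m³ = 1,900,000 L.
[OCl⁻]/[HOCl] = 10^(pH − pKa) = 10^(7.78 − 7.59) = 1.549; fraction as HOCl = 1/(1 + 1.549) = 0.3923.
Free chlorine required for 2.99 ppm HOCl: 2.99 / 0.3923 = 7.621 ppm.
FC to add: 7.621 − 0.5 = 7.121 mg/L as Cl₂.
Cl₂ equivalent: 7.121 mg/L × 1,900,000 L = 13,530 g.
Product at 65.7% available Cl: 13,530 / 0.657 = 20,590 g.

20.6 kg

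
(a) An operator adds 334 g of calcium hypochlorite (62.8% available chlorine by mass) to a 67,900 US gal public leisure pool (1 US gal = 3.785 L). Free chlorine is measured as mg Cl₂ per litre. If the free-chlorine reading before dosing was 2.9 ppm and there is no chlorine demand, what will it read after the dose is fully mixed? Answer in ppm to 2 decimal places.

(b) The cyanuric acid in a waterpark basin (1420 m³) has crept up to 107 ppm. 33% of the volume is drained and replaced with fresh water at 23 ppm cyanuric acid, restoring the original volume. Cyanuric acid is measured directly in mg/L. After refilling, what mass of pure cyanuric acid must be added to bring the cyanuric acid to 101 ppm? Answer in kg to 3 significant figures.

(a) 3.72 ppm; (b) 30.8 kg

(a) Volume: 67,900 US gal × 3.785 L/gal = 257,002 L.
(a) Available chlorine delivered: 334 g × 0.628 = 209.8 g as Cl₂.
(a) Concentration rise: 209.8 g / 257,002 L = 0.8162 mg/L = 0.82 ppm.
(a) Final FC: 2.9 + 0.82 = 3.72 ppm.

(b) Volume: 1420 m³ = 1,420,000 L.
(b) After draining 33% and refilling: 107 × 0.67 + 23 × 0.33 = 79.28 ppm.
(b) Deficit to target: 101 − 79.28 = 21.72 mg/L.
(b) Mass: 21.72 mg/L × 1,420,000 L = 30,840 g cyanuric acid.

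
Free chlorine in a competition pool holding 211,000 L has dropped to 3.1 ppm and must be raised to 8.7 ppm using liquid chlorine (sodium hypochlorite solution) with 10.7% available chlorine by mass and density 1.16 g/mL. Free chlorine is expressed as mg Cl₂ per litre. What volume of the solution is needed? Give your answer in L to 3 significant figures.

9.52 L

Chlorine deficit: 8.7 − 3.1 = 5.6 ppm = 5.6 mg/L as Cl₂.
Cl₂ equivalent needed: 5.6 mg/L × 211,000 L = 1,182,000 mg = 1182 g.
Product at 10.7% available chlorine: 1182 / 0.107 = 11,040 g.
Volume at density 1.16 g/mL: 11,040 g ÷ 1.16 g/mL = 9520 mL.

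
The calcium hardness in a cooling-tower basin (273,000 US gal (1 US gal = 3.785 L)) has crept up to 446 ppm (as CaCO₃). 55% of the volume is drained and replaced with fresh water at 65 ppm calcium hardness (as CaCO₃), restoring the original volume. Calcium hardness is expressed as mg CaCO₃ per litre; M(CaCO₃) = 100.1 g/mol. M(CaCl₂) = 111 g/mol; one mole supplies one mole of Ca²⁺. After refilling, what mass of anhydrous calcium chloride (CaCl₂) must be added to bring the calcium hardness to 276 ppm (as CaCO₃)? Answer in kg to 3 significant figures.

45.3 kg

Volume: 273,000 US gal × 3.785 L/gal = 1,033,305 L.
After draining 55% and refilling: 446 × 0.45 + 65 × 0.55 = 236.45 ppm.
Deficit to target: 276 − 236.45 = 39.55 mg/L.
As CaCO₃: 39.55 mg/L × 1,033,305 L = 40,870 g; ÷ 100.1 = 408.3 mol Ca²⁺.
Mass: 408.3 × 111 = 45,320 g.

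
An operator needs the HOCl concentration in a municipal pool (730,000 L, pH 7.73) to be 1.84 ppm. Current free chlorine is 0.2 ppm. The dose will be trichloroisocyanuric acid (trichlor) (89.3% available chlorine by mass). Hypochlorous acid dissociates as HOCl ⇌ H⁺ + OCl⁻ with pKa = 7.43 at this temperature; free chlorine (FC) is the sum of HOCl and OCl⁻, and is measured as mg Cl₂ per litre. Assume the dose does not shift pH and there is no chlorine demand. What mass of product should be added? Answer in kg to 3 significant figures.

4.34 kg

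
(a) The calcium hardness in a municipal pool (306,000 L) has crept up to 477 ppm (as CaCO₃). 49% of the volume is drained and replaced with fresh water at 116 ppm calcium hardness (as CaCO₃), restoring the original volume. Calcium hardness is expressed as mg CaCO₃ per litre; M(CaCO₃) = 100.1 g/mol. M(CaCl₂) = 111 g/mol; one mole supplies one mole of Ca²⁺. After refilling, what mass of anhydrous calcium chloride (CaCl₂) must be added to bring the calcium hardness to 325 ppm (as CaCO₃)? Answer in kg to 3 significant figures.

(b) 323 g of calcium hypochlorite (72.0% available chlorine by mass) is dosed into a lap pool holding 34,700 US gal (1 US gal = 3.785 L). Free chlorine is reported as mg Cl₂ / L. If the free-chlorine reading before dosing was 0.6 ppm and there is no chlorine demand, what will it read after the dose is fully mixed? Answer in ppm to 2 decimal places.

(a) After draining 49% and refilling: 477 × 0.51 + 116 × 0.49 = 300.11 ppm.
(a) Deficit to target: 325 − 300.11 = 24.89 mg/L.
(a) As CaCO₃: 24.89 mg/L × 306,000 L = 7616 g; ÷ 100.1 = 76.09 mol Ca²⁺.
(a) Mass: 76.09 × 111 = 8446 g.

(b) Volume: 34,700 US gal × 3.785 L/gal = 131,340 L.
(b) Available chlorine delivered: 323 g × 0.72 = 232.6 g as Cl₂.
(b) Concentration rise: 232.6 g / 131,340 L = 1.771 mg/L = 1.77 ppm.
(b) Final FC: 0.6 + 1.77 = 2.37 ppm.

(a) 8.45 kg; (b) 2.37 ppm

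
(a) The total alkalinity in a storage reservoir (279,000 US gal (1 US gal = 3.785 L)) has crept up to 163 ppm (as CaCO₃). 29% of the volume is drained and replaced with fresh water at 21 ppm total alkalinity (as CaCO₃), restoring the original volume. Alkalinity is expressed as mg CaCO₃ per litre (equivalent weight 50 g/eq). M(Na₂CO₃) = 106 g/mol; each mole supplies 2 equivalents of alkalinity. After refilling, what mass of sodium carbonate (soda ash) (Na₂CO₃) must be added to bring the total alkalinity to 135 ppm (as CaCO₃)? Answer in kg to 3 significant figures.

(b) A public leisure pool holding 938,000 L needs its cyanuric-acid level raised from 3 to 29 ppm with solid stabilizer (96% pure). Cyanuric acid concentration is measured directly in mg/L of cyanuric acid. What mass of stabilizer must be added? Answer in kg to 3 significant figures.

(a) 14.8 kg; (b) 25.4 kg

(a) Volume: 279,000 US gal × 3.785 L/gal = 1,056,015 L.
(a) After draining 29% and refilling: 163 × 0.71 + 21 × 0.29 = 121.82 ppm.
(a) Deficit to target: 135 − 121.82 = 13.18 mg/L.
(a) As CaCO₃: 13.18 mg/L × 1,056,015 L = 13,920 g; ÷ 50 g/eq ÷ 2 = 139.2 mol Na₂CO₃.
(a) Mass: 139.2 × 106 = 14,750 g.

(b) CYA to add: (29 − 3) = 26 mg/L × 938,000 L = 24,390 g cyanuric acid.
(b) At 96% purity: 24,390 / 0.96 = 25,400 g product.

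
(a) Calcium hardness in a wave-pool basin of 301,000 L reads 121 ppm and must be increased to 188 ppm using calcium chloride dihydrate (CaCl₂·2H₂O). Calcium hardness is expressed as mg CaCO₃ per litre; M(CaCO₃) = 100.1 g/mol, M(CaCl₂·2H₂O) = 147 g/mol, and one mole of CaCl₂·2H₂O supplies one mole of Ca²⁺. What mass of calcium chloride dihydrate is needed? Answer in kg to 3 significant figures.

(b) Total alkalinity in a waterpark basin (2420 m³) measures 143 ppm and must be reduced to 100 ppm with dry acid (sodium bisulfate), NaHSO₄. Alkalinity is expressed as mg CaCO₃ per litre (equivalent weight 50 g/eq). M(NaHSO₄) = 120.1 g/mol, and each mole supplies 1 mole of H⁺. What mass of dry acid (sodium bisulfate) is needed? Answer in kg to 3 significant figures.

(a) 29.6 kg; (b) 250 kg

(a) Hardness to add: (188 − 121) = 67 mg/L as CaCO₃ × 301,000 L = 20,170 g as CaCO₃.
(a) Moles of Ca²⁺ (1 mol Ca²⁺ ≡ 1 mol CaCO₃): 20,170 / 100.1 g/mol = 201.5 mol.
(a) Mass of CaCl₂·2H₂O: 201.5 × 147 = 29,620 g.

(b) Volume: 2420 m³ = 2,420,000 L.
(b) Alkalinity to neutralize: (143 − 100) = 43 mg/L as CaCO₃ × 2,420,000 L = 104,100 g as CaCO₃.
(b) Equivalents of H⁺ required: 104,100 ÷ 50 g/eq = 2081 eq = 2081 mol NaHSO₄.
(b) Mass of NaHSO₄: 2081 × 120.1 = 250,000 g.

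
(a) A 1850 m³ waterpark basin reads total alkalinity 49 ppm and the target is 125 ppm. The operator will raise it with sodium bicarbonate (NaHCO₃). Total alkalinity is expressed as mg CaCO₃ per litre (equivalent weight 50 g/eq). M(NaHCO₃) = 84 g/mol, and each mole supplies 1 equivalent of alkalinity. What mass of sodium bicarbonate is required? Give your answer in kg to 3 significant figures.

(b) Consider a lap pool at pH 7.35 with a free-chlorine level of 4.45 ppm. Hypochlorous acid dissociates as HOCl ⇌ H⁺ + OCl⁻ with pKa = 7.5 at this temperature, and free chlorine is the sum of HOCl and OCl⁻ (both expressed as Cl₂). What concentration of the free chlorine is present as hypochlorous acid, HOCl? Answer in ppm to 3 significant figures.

(a) Volume: 1850 m³ = 1,850,000 L.
(a) Alkalinity to add: (125 − 49) = 76 mg/L as CaCO₃ × 1,850,000 L = 140,600 g as CaCO₃.
(a) Equivalents: 140,600 g ÷ 50 g/eq = 2812 eq.
(a) NaHCO₃ supplies 1 eq per mole → 2812 mol.
(a) Mass: 2812 mol × 84 g/mol = 236,200 g.

(b) [OCl⁻]/[HOCl] = 10^(pH − pKa) = 10^(7.35 − 7.5) = 10^-0.15 = 0.7079.
(b) Fraction as HOCl = 1 / (1 + 0.7079) = 0.5855.
(b) HOCl = 0.5855 × 4.45 ppm = 2.605 ppm.

(a) 236 kg; (b) 2.61 ppm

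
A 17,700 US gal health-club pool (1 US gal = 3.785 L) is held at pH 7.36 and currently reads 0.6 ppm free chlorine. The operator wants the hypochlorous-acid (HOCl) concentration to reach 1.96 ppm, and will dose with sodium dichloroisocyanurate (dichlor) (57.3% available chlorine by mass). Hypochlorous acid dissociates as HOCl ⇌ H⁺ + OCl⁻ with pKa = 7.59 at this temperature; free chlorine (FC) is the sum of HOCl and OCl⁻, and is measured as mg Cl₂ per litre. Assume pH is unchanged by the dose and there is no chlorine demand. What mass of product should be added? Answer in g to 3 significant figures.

Volume: 17,700 US gal × 3.785 L/gal = 66,994 L.
[OCl⁻]/[HOCl] = 10^(pH − pKa) = 10^(7.36 − 7.59) = 0.5888; fraction as HOCl = 1/(1 + 0.5888) = 0.6294.
Free chlorine required for 1.96 ppm HOCl: 1.96 / 0.6294 = 3.114 ppm.
FC to add: 3.114 − 0.6 = 2.514 mg/L as Cl₂.
Cl₂ equivalent: 2.514 mg/L × 66,994 L = 168.4 g.
Product at 57.3% available Cl: 168.4 / 0.573 = 293.9 g.

294 g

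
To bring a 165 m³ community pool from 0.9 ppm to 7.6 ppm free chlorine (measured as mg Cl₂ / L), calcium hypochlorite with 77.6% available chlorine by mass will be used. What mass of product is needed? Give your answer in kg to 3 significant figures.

1.42 kg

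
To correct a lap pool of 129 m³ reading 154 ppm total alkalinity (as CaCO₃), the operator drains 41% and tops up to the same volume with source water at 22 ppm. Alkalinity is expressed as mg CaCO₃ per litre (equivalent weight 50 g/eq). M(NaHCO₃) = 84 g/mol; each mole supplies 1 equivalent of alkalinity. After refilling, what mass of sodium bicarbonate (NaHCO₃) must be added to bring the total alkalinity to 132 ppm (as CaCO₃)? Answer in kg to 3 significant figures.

Volume: 129 m³ = 129,000 L.
After draining 41% and refilling: 154 × 0.59 + 22 × 0.41 = 99.88 ppm.
Deficit to target: 132 − 99.88 = 32.12 mg/L.
As CaCO₃: 32.12 mg/L × 129,000 L = 4143 g; ÷ 50 g/eq ÷ 1 = 82.87 mol NaHCO₃.
Mass: 82.87 × 84 = 6961 g.

6.96 kg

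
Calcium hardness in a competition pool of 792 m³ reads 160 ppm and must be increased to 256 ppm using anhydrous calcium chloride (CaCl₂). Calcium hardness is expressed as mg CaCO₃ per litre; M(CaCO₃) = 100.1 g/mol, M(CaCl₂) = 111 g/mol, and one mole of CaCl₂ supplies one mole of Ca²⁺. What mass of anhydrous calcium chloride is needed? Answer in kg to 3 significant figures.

Volume: 792 m³ = 792,000 L.
Hardness to add: (256 − 160) = 96 mg/L as CaCO₃ × 792,000 L = 76,030 g as CaCO₃.
Moles of Ca²⁺ (1 mol Ca²⁺ ≡ 1 mol CaCO₃): 76,030 / 100.1 g/mol = 759.6 mol.
Mass of CaCl₂: 759.6 × 111 = 84,310 g.

84.3 kg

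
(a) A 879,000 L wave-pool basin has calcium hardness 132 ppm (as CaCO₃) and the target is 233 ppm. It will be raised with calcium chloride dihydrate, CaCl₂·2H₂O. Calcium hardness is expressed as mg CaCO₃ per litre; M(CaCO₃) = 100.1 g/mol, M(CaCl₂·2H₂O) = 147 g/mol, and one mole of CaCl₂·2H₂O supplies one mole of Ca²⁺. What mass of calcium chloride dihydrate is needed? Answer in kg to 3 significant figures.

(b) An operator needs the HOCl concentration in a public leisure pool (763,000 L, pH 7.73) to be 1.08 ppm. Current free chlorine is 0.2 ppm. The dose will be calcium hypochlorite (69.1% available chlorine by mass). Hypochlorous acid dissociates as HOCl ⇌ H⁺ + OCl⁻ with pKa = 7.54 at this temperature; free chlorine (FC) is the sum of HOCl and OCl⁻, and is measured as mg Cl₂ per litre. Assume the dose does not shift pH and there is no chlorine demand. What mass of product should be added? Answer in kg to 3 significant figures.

(a) 130 kg; (b) 2.82 kg

(a) Hardness to add: (233 − 132) = 101 mg/L as CaCO₃ × 879,000 L = 88,780 g as CaCO₃.
(a) Moles of Ca²⁺ (1 mol Ca²⁺ ≡ 1 mol CaCO₃): 88,780 / 100.1 g/mol = 886.9 mol.
(a) Mass of CaCl₂·2H₂O: 886.9 × 147 = 130,400 g.

(b) [OCl⁻]/[HOCl] = 10^(pH − pKa) = 10^(7.73 − 7.54) = 1.549; fraction as HOCl = 1/(1 + 1.549) = 0.3923.
(b) Free chlorine required for 1.08 ppm HOCl: 1.08 / 0.3923 = 2.753 ppm.
(b) FC to add: 2.753 − 0.2 = 2.553 mg/L as Cl₂.
(b) Cl₂ equivalent: 2.553 mg/L × 763,000 L = 1948 g.
(b) Product at 69.1% available Cl: 1948 / 0.691 = 2819 g.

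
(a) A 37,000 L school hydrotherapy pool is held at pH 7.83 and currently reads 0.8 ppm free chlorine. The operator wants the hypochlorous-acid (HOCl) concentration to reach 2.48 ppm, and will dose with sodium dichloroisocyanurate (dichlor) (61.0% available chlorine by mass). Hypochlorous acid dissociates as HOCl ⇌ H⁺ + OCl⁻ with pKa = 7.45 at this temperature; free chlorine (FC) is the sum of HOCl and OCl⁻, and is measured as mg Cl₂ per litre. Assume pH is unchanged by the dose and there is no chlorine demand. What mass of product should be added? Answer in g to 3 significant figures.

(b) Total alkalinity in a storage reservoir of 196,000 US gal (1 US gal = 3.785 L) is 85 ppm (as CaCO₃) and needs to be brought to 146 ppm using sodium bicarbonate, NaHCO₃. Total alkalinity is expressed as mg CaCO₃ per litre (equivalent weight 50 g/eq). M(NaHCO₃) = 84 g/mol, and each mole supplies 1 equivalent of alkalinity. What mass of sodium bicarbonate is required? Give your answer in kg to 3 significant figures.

(a) [OCl⁻]/[HOCl] = 10^(pH − pKa) = 10^(7.83 − 7.45) = 2.399; fraction as HOCl = 1/(1 + 2.399) = 0.2942.
(a) Free chlorine required for 2.48 ppm HOCl: 2.48 / 0.2942 = 8.429 ppm.
(a) FC to add: 8.429 − 0.8 = 7.629 mg/L as Cl₂.
(a) Cl₂ equivalent: 7.629 mg/L × 37,000 L = 282.3 g.
(a) Product at 61.0% available Cl: 282.3 / 0.61 = 462.7 g.

(b) Volume: 196,000 US gal × 3.785 L/gal = 741,860 L.
(b) Alkalinity to add: (146 − 85) = 61 mg/L as CaCO₃ × 741,860 L = 45,250 g as CaCO₃.
(b) Equivalents: 45,250 g ÷ 50 g/eq = 905.1 eq.
(b) NaHCO₃ supplies 1 eq per mole → 905.1 mol.
(b) Mass: 905.1 mol × 84 g/mol = 76,030 g.

(a) 463 g; (b) 76.0 kg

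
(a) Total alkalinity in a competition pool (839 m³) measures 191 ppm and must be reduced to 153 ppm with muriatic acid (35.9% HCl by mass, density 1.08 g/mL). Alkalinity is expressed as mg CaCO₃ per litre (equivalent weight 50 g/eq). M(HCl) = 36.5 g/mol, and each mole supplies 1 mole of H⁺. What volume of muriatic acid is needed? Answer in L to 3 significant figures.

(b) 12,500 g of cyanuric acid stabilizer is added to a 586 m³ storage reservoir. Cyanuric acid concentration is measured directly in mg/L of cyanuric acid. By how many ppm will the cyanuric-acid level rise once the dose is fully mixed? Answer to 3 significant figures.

(a) 60.0 L; (b) 21.3 ppm

(a) Volume: 839 m³ = 839,000 L.
(a) Alkalinity to neutralize: (191 − 153) = 38 mg/L as CaCO₃ × 839,000 L = 31,880 g as CaCO₃.
(a) Equivalents of H⁺ required: 31,880 ÷ 50 g/eq = 637.6 eq = 637.6 mol HCl.
(a) Mass of HCl: 637.6 × 36.5 = 23,270 g.
(a) Mass of 35.9% solution: 23,270 / 0.359 = 64,830 g.
(a) Volume: 64,830 g ÷ 1.08 g/mL = 60,030 mL.

(b) Volume: 586 m³ = 586,000 L.
(b) Rise: 12,500 g / 586,000 L × 1000 = 21.33 mg/L.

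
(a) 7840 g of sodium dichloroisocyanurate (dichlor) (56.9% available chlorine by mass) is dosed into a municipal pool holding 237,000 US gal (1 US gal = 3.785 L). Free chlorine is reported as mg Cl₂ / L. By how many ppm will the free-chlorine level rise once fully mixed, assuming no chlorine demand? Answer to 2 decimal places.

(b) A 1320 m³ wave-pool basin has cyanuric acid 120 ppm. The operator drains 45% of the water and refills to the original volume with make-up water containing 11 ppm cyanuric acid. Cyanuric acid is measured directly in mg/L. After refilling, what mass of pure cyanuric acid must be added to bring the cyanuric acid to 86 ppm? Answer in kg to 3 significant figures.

(a) 4.97 ppm; (b) 19.9 kg

(a) Volume: 237,000 US gal × 3.785 L/gal = 897,045 L.
(a) Available chlorine delivered: 7840 g × 0.569 = 4461 g as Cl₂.
(a) Concentration rise: 4461 g / 897,045 L = 4.973 mg/L = 4.97 ppm.

(b) Volume: 1320 m³ = 1,320,000 L.
(b) After draining 45% and refilling: 120 × 0.55 + 11 × 0.45 = 70.95 ppm.
(b) Deficit to target: 86 − 70.95 = 15.05 mg/L.
(b) Mass: 15.05 mg/L × 1,320,000 L = 19,870 g cyanuric acid.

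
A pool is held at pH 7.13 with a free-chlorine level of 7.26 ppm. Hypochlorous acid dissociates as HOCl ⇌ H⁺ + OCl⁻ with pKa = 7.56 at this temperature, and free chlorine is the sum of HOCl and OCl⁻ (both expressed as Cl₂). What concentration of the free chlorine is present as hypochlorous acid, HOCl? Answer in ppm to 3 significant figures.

[OCl⁻]/[HOCl] = 10^(pH − pKa) = 10^(7.13 − 7.56) = 10^-0.43 = 0.3715.
Fraction as HOCl = 1 / (1 + 0.3715) = 0.7291.
HOCl = 0.7291 × 7.26 ppm = 5.293 ppm.

5.29 ppm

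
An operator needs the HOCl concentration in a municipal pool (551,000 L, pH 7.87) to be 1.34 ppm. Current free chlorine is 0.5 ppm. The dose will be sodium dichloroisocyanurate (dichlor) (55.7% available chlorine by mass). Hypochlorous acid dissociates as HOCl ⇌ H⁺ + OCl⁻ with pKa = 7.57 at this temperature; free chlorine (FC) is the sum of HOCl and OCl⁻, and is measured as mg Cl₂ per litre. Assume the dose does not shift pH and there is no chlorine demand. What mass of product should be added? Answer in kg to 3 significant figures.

3.48 kg

[OCl⁻]/[HOCl] = 10^(pH − pKa) = 10^(7.87 − 7.57) = 1.995; fraction as HOCl = 1/(1 + 1.995) = 0.3339.
Free chlorine required for 1.34 ppm HOCl: 1.34 / 0.3339 = 4.014 ppm.
FC to add: 4.014 − 0.5 = 3.514 mg/L as Cl₂.
Cl₂ equivalent: 3.514 mg/L × 551,000 L = 1936 g.
Product at 55.7% available Cl: 1936 / 0.557 = 3476 g.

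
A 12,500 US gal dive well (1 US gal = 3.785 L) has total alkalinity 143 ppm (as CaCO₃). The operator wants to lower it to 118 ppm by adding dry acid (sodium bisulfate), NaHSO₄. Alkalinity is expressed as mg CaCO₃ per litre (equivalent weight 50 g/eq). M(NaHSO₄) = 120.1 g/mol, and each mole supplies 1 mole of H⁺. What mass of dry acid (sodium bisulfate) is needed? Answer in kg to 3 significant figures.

Volume: 12,500 US gal × 3.785 L/gal = 47,312 L.
Alkalinity to neutralize: (143 − 118) = 25 mg/L as CaCO₃ × 47,312 L = 1183 g as CaCO₃.
Equivalents of H⁺ required: 1183 ÷ 50 g/eq = 23.66 eq = 23.66 mol NaHSO₄.
Mass of NaHSO₄: 23.66 × 120.1 = 2841 g.

2.84 kg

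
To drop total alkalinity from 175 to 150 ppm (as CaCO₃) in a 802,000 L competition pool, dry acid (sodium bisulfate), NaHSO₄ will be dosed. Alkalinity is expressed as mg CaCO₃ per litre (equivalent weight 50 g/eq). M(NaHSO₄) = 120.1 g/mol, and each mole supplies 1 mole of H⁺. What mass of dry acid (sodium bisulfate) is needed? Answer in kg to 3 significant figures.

48.2 kg

Alkalinity to neutralize: (175 − 150) = 25 mg/L as CaCO₃ × 802,000 L = 20,050 g as CaCO₃.
Equivalents of H⁺ required: 20,050 ÷ 50 g/eq = 401 eq = 401 mol NaHSO₄.
Mass of NaHSO₄: 401 × 120.1 = 48,160 g.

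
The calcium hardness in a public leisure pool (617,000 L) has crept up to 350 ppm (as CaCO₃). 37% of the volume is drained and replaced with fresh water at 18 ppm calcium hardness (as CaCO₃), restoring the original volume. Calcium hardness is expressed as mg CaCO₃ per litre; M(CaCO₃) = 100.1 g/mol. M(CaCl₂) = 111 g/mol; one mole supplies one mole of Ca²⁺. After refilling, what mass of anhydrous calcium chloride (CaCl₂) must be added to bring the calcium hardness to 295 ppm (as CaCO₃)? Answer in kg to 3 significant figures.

After draining 37% and refilling: 350 × 0.63 + 18 × 0.37 = 227.16 ppm.
Deficit to target: 295 − 227.16 = 67.84 mg/L.
As CaCO₃: 67.84 mg/L × 617,000 L = 41,860 g; ÷ 100.1 = 418.2 mol Ca²⁺.
Mass: 418.2 × 111 = 46,420 g.

46.4 kg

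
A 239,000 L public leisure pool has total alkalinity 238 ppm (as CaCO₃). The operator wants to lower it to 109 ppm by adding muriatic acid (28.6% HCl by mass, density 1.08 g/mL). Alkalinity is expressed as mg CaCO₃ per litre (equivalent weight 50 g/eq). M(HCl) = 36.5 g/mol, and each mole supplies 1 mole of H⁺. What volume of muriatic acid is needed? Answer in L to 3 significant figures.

72.9 L

Alkalinity to neutralize: (238 − 109) = 129 mg/L as CaCO₃ × 239,000 L = 30,830 g as CaCO₃.
Equivalents of H⁺ required: 30,830 ÷ 50 g/eq = 616.6 eq = 616.6 mol HCl.
Mass of HCl: 616.6 × 36.5 = 22,510 g.
Mass of 28.6% solution: 22,510 / 0.286 = 78,690 g.
Volume: 78,690 g ÷ 1.08 g/mL = 72,870 mL.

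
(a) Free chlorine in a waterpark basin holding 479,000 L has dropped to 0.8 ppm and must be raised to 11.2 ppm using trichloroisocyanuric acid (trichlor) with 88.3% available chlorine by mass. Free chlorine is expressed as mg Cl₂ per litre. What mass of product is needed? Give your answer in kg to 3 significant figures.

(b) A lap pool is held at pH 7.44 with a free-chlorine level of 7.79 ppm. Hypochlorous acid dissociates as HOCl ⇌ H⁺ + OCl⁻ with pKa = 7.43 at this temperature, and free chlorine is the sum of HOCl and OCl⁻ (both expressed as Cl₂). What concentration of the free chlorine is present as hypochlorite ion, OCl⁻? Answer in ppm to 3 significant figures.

(a) Chlorine deficit: 11.2 − 0.8 = 10.4 ppm = 10.4 mg/L as Cl₂.
(a) Cl₂ equivalent needed: 10.4 mg/L × 479,000 L = 4,982,000 mg = 4982 g.
(a) Product at 88.3% available chlorine: 4982 / 0.883 = 5642 g.

(b) [OCl⁻]/[HOCl] = 10^(pH − pKa) = 10^(7.44 − 7.43) = 10^0.01 = 1.023.
(b) Fraction as HOCl = 1 / (1 + 1.023) = 0.4942.
(b) OCl⁻ = (1 − 0.4942) × 7.79 ppm = 3.94 ppm.

(a) 5.64 kg; (b) 3.94 ppm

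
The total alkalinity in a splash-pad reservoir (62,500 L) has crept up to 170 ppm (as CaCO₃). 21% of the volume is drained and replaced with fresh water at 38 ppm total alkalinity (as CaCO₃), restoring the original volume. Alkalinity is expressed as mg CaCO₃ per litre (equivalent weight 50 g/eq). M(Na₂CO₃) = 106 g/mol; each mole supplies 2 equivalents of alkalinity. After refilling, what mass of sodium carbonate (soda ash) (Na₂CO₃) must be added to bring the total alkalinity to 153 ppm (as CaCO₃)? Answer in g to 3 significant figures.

710 g

After draining 21% and refilling: 170 × 0.79 + 38 × 0.21 = 142.28 ppm.
Deficit to target: 153 − 142.28 = 10.72 mg/L.
As CaCO₃: 10.72 mg/L × 62,500 L = 670 g; ÷ 50 g/eq ÷ 2 = 6.7 mol Na₂CO₃.
Mass: 6.7 × 106 = 710.2 g.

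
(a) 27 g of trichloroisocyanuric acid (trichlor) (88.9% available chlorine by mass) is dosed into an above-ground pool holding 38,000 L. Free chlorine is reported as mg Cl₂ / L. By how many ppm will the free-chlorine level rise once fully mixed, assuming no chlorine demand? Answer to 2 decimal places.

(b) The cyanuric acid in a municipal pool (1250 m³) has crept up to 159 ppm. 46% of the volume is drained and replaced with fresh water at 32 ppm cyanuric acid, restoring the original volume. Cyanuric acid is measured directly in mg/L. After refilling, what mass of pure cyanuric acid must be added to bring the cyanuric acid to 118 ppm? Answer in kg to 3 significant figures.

(a) 0.63 ppm; (b) 21.8 kg

(a) Available chlorine delivered: 27 g × 0.889 = 24 g as Cl₂.
(a) Concentration rise: 24 g / 38,000 L = 0.6317 mg/L = 0.63 ppm.

(b) Volume: 1250 m³ = 1,250,000 L.
(b) After draining 46% and refilling: 159 × 0.54 + 32 × 0.46 = 100.58 ppm.
(b) Deficit to target: 118 − 100.58 = 17.42 mg/L.
(b) Mass: 17.42 mg/L × 1,250,000 L = 21,780 g cyanuric acid.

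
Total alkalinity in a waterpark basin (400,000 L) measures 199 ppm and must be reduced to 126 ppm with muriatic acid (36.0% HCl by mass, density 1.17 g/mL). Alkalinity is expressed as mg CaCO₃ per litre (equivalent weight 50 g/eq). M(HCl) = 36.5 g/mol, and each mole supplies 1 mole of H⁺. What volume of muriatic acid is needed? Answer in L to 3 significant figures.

50.6 L

Alkalinity to neutralize: (199 − 126) = 73 mg/L as CaCO₃ × 400,000 L = 29,200 g as CaCO₃.
Equivalents of H⁺ required: 29,200 ÷ 50 g/eq = 584 eq = 584 mol HCl.
Mass of HCl: 584 × 36.5 = 21,320 g.
Mass of 36.0% solution: 21,320 / 0.36 = 59,210 g.
Volume: 59,210 g ÷ 1.17 g/mL = 50,610 mL.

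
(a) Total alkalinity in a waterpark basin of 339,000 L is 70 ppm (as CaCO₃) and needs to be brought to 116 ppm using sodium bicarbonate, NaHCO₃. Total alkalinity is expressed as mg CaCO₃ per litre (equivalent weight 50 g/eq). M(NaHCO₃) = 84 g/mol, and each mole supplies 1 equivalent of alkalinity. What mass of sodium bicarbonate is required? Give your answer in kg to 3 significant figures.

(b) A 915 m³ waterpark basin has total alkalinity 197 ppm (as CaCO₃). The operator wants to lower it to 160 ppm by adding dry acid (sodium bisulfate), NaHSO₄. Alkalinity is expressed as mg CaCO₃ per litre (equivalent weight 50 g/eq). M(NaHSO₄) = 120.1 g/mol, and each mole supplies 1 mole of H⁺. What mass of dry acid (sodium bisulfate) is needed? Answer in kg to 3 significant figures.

(a) Alkalinity to add: (116 − 70) = 46 mg/L as CaCO₃ × 339,000 L = 15,590 g as CaCO₃.
(a) Equivalents: 15,590 g ÷ 50 g/eq = 311.9 eq.
(a) NaHCO₃ supplies 1 eq per mole → 311.9 mol.
(a) Mass: 311.9 mol × 84 g/mol = 26,200 g.

(b) Volume: 915 m³ = 915,000 L.
(b) Alkalinity to neutralize: (197 − 160) = 37 mg/L as CaCO₃ × 915,000 L = 33,860 g as CaCO₃.
(b) Equivalents of H⁺ required: 33,860 ÷ 50 g/eq = 677.1 eq = 677.1 mol NaHSO₄.
(b) Mass of NaHSO₄: 677.1 × 120.1 = 81,320 g.

(a) 26.2 kg; (b) 81.3 kg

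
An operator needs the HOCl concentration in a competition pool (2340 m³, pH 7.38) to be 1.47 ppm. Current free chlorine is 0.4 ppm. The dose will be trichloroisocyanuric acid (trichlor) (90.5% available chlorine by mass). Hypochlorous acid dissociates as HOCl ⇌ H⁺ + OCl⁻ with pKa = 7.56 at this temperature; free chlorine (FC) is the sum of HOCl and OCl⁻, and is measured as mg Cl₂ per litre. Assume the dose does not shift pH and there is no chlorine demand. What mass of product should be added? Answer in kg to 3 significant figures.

Volume: 2340 m³ = 2,340,000 L.
[OCl⁻]/[HOCl] = 10^(pH − pKa) = 10^(7.38 − 7.56) = 0.6607; fraction as HOCl = 1/(1 + 0.6607) = 0.6022.
Free chlorine required for 1.47 ppm HOCl: 1.47 / 0.6022 = 2.441 ppm.
FC to add: 2.441 − 0.4 = 2.041 mg/L as Cl₂.
Cl₂ equivalent: 2.041 mg/L × 2,340,000 L = 4776 g.
Product at 90.5% available Cl: 4776 / 0.905 = 5278 g.

5.28 kg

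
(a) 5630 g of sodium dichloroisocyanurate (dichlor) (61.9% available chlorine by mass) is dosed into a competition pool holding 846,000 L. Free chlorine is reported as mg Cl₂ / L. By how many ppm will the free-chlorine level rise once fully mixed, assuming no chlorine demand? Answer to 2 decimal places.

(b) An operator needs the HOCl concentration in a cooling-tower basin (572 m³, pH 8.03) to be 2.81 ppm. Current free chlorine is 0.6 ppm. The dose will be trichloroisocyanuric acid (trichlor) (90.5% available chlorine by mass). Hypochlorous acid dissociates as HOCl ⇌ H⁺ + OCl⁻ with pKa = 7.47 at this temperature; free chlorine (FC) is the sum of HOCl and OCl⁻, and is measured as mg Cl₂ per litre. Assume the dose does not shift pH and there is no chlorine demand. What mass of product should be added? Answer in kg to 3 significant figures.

(a) Available chlorine delivered: 5630 g × 0.619 = 3485 g as Cl₂.
(a) Concentration rise: 3485 g / 846,000 L = 4.119 mg/L = 4.12 ppm.

(b) Volume: 572 m³ = 572,000 L.
(b) [OCl⁻]/[HOCl] = 10^(pH − pKa) = 10^(8.03 − 7.47) = 3.631; fraction as HOCl = 1/(1 + 3.631) = 0.2159.
(b) Free chlorine required for 2.81 ppm HOCl: 2.81 / 0.2159 = 13.01 ppm.
(b) FC to add: 13.01 − 0.6 = 12.41 mg/L as Cl₂.
(b) Cl₂ equivalent: 12.41 mg/L × 572,000 L = 7100 g.
(b) Product at 90.5% available Cl: 7100 / 0.905 = 7845 g.

(a) 4.12 ppm; (b) 7.85 kg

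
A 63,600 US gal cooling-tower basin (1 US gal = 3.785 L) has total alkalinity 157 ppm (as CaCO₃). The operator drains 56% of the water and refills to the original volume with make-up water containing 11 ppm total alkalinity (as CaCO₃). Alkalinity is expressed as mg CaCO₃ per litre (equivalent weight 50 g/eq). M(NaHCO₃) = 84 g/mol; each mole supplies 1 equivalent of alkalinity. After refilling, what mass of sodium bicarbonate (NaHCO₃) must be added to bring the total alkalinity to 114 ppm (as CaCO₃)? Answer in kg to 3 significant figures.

15.7 kg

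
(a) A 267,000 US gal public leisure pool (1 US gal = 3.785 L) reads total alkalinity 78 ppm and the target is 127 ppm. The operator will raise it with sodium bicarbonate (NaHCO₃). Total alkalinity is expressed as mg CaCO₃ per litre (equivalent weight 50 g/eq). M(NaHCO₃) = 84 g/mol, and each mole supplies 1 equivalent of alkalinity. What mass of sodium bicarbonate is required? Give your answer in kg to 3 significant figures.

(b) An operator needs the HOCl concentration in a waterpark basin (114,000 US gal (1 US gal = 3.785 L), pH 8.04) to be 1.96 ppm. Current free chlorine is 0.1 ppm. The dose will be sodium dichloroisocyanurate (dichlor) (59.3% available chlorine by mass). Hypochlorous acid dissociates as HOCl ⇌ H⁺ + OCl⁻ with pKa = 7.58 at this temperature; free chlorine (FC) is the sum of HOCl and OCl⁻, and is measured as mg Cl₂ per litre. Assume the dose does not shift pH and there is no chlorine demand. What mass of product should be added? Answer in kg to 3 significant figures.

(a) 83.2 kg; (b) 5.47 kg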